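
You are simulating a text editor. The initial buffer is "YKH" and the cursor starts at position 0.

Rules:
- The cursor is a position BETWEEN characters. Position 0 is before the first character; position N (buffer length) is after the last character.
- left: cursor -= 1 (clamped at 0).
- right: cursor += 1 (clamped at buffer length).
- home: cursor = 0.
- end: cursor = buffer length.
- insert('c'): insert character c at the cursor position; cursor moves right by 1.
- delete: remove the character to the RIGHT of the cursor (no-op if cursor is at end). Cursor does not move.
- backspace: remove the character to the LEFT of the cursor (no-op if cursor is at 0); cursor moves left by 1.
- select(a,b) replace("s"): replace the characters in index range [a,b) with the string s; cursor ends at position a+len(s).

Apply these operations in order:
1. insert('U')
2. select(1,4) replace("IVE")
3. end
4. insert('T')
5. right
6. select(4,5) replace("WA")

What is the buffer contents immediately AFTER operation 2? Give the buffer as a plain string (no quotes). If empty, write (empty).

Answer: UIVE

Derivation:
After op 1 (insert('U')): buf='UYKH' cursor=1
After op 2 (select(1,4) replace("IVE")): buf='UIVE' cursor=4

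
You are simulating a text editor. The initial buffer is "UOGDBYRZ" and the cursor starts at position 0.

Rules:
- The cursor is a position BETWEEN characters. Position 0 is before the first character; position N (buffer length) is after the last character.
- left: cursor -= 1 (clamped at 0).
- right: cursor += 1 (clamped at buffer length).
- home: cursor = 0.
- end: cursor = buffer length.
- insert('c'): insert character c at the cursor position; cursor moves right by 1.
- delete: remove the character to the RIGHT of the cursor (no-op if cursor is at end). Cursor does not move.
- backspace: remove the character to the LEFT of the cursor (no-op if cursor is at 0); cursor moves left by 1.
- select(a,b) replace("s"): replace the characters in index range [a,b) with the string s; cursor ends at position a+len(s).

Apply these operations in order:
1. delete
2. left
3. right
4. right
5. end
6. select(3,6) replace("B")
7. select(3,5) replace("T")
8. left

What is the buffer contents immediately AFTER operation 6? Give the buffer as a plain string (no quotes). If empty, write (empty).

After op 1 (delete): buf='OGDBYRZ' cursor=0
After op 2 (left): buf='OGDBYRZ' cursor=0
After op 3 (right): buf='OGDBYRZ' cursor=1
After op 4 (right): buf='OGDBYRZ' cursor=2
After op 5 (end): buf='OGDBYRZ' cursor=7
After op 6 (select(3,6) replace("B")): buf='OGDBZ' cursor=4

Answer: OGDBZ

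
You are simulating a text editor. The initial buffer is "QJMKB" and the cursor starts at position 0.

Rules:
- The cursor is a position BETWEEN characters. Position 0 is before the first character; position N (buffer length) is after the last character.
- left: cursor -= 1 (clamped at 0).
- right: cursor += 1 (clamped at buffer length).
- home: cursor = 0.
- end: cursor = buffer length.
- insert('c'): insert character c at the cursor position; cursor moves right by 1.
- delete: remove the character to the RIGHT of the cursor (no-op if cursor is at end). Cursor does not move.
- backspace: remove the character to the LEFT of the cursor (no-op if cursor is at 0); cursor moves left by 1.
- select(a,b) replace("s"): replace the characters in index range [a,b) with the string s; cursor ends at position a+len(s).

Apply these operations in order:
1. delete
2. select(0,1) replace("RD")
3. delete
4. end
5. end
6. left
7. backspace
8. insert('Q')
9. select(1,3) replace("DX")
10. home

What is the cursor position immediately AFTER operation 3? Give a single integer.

After op 1 (delete): buf='JMKB' cursor=0
After op 2 (select(0,1) replace("RD")): buf='RDMKB' cursor=2
After op 3 (delete): buf='RDKB' cursor=2

Answer: 2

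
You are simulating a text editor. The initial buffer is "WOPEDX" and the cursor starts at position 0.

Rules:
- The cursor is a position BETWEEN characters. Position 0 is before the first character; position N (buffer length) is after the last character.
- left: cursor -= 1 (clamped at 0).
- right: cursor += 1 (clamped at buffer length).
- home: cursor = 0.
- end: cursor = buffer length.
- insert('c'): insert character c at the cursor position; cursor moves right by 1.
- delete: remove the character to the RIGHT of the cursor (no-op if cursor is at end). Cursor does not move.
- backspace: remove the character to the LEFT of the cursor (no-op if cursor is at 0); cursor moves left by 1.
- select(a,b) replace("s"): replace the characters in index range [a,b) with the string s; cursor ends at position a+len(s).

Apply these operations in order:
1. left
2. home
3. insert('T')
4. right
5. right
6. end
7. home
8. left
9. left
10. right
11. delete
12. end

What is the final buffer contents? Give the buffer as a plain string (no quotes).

After op 1 (left): buf='WOPEDX' cursor=0
After op 2 (home): buf='WOPEDX' cursor=0
After op 3 (insert('T')): buf='TWOPEDX' cursor=1
After op 4 (right): buf='TWOPEDX' cursor=2
After op 5 (right): buf='TWOPEDX' cursor=3
After op 6 (end): buf='TWOPEDX' cursor=7
After op 7 (home): buf='TWOPEDX' cursor=0
After op 8 (left): buf='TWOPEDX' cursor=0
After op 9 (left): buf='TWOPEDX' cursor=0
After op 10 (right): buf='TWOPEDX' cursor=1
After op 11 (delete): buf='TOPEDX' cursor=1
After op 12 (end): buf='TOPEDX' cursor=6

Answer: TOPEDX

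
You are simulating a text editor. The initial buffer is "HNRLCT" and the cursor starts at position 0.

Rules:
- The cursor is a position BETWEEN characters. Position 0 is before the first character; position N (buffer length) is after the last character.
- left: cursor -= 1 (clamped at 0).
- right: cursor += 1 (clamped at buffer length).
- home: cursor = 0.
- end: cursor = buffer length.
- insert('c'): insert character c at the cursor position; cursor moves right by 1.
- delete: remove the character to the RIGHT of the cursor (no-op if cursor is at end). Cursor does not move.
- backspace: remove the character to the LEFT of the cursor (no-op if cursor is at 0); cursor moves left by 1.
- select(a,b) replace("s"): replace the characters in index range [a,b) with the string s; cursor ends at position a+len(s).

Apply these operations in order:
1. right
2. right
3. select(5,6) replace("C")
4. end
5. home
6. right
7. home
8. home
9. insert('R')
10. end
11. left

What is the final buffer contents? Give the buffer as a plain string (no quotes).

After op 1 (right): buf='HNRLCT' cursor=1
After op 2 (right): buf='HNRLCT' cursor=2
After op 3 (select(5,6) replace("C")): buf='HNRLCC' cursor=6
After op 4 (end): buf='HNRLCC' cursor=6
After op 5 (home): buf='HNRLCC' cursor=0
After op 6 (right): buf='HNRLCC' cursor=1
After op 7 (home): buf='HNRLCC' cursor=0
After op 8 (home): buf='HNRLCC' cursor=0
After op 9 (insert('R')): buf='RHNRLCC' cursor=1
After op 10 (end): buf='RHNRLCC' cursor=7
After op 11 (left): buf='RHNRLCC' cursor=6

Answer: RHNRLCC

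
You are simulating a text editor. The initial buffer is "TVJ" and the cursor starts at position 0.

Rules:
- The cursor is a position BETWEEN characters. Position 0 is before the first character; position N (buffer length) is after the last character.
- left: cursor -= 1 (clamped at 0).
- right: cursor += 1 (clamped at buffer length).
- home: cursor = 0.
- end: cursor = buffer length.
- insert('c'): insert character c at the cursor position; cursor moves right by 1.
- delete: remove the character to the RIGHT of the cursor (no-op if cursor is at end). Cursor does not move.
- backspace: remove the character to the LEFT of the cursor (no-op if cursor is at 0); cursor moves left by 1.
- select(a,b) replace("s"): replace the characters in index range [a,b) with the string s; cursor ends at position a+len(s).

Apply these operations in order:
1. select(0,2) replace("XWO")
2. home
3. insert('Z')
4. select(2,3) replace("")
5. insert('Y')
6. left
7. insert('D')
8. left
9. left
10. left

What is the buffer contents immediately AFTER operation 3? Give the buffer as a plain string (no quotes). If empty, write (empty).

After op 1 (select(0,2) replace("XWO")): buf='XWOJ' cursor=3
After op 2 (home): buf='XWOJ' cursor=0
After op 3 (insert('Z')): buf='ZXWOJ' cursor=1

Answer: ZXWOJ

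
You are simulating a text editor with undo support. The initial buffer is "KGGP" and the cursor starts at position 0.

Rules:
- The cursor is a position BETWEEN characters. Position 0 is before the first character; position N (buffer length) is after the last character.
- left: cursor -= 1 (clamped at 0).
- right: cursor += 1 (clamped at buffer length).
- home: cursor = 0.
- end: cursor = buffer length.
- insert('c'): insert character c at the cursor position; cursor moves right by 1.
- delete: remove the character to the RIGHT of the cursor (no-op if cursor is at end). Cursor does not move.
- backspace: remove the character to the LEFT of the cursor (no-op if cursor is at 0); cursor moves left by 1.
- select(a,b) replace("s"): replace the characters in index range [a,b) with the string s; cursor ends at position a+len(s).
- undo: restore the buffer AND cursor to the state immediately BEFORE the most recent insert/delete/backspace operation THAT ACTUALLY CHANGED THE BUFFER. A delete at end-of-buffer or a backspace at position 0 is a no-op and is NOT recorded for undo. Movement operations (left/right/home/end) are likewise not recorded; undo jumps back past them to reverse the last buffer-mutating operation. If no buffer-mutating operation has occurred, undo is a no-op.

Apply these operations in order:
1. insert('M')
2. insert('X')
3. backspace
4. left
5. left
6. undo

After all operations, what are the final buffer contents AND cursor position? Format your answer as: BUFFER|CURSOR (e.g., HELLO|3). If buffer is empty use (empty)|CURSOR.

Answer: MXKGGP|2

Derivation:
After op 1 (insert('M')): buf='MKGGP' cursor=1
After op 2 (insert('X')): buf='MXKGGP' cursor=2
After op 3 (backspace): buf='MKGGP' cursor=1
After op 4 (left): buf='MKGGP' cursor=0
After op 5 (left): buf='MKGGP' cursor=0
After op 6 (undo): buf='MXKGGP' cursor=2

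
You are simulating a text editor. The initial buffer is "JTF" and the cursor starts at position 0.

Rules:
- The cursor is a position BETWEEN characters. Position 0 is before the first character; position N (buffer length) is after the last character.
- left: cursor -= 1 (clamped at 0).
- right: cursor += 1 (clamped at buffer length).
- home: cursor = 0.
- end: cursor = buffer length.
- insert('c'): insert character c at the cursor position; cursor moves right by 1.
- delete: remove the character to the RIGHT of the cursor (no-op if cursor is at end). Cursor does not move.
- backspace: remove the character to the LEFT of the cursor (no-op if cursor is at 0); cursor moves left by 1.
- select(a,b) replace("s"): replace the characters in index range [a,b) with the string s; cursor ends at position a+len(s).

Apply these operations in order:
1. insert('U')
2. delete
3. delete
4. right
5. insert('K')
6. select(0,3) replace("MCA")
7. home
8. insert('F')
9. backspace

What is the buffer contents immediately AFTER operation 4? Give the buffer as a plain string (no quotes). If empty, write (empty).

Answer: UF

Derivation:
After op 1 (insert('U')): buf='UJTF' cursor=1
After op 2 (delete): buf='UTF' cursor=1
After op 3 (delete): buf='UF' cursor=1
After op 4 (right): buf='UF' cursor=2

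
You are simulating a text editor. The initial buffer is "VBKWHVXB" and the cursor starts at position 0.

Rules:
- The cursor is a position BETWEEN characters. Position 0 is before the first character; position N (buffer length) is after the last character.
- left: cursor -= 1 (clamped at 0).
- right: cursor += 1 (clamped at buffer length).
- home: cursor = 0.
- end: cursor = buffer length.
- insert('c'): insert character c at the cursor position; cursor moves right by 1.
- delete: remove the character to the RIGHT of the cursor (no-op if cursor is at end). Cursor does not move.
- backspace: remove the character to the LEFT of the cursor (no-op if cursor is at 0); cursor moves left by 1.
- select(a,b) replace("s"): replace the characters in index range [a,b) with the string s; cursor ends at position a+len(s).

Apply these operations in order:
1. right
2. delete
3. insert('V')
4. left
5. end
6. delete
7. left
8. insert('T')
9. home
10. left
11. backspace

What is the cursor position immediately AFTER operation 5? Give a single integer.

After op 1 (right): buf='VBKWHVXB' cursor=1
After op 2 (delete): buf='VKWHVXB' cursor=1
After op 3 (insert('V')): buf='VVKWHVXB' cursor=2
After op 4 (left): buf='VVKWHVXB' cursor=1
After op 5 (end): buf='VVKWHVXB' cursor=8

Answer: 8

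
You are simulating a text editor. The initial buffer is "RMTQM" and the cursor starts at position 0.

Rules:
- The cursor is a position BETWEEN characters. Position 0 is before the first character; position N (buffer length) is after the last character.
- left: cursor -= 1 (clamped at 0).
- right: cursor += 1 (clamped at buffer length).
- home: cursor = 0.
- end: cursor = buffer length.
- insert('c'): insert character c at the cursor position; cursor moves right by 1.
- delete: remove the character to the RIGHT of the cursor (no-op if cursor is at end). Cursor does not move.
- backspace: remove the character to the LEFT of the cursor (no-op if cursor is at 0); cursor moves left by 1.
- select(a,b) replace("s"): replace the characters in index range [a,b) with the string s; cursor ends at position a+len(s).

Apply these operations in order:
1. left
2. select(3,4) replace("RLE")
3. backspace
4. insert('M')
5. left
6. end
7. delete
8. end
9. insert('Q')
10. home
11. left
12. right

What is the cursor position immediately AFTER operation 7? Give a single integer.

Answer: 7

Derivation:
After op 1 (left): buf='RMTQM' cursor=0
After op 2 (select(3,4) replace("RLE")): buf='RMTRLEM' cursor=6
After op 3 (backspace): buf='RMTRLM' cursor=5
After op 4 (insert('M')): buf='RMTRLMM' cursor=6
After op 5 (left): buf='RMTRLMM' cursor=5
After op 6 (end): buf='RMTRLMM' cursor=7
After op 7 (delete): buf='RMTRLMM' cursor=7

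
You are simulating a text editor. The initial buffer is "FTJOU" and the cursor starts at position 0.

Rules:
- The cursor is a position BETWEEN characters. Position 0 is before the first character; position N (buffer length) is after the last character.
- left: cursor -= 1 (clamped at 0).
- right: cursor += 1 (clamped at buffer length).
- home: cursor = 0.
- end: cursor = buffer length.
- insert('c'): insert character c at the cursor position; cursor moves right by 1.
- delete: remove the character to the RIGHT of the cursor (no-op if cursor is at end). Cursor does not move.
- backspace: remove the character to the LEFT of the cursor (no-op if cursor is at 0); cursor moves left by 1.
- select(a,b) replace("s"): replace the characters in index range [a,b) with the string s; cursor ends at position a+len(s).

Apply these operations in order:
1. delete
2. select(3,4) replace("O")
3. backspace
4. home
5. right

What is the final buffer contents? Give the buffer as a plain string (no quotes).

After op 1 (delete): buf='TJOU' cursor=0
After op 2 (select(3,4) replace("O")): buf='TJOO' cursor=4
After op 3 (backspace): buf='TJO' cursor=3
After op 4 (home): buf='TJO' cursor=0
After op 5 (right): buf='TJO' cursor=1

Answer: TJO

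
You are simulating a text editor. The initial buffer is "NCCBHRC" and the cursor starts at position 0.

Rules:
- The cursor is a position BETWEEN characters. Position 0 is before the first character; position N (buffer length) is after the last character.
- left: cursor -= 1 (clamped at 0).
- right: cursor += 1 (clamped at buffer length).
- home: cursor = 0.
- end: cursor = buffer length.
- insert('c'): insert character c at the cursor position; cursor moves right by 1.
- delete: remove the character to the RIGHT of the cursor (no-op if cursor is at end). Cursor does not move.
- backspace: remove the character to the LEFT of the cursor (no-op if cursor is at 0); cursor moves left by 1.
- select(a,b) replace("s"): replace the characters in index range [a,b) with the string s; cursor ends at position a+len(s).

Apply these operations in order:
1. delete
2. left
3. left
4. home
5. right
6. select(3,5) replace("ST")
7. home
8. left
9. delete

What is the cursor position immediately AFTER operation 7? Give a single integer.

Answer: 0

Derivation:
After op 1 (delete): buf='CCBHRC' cursor=0
After op 2 (left): buf='CCBHRC' cursor=0
After op 3 (left): buf='CCBHRC' cursor=0
After op 4 (home): buf='CCBHRC' cursor=0
After op 5 (right): buf='CCBHRC' cursor=1
After op 6 (select(3,5) replace("ST")): buf='CCBSTC' cursor=5
After op 7 (home): buf='CCBSTC' cursor=0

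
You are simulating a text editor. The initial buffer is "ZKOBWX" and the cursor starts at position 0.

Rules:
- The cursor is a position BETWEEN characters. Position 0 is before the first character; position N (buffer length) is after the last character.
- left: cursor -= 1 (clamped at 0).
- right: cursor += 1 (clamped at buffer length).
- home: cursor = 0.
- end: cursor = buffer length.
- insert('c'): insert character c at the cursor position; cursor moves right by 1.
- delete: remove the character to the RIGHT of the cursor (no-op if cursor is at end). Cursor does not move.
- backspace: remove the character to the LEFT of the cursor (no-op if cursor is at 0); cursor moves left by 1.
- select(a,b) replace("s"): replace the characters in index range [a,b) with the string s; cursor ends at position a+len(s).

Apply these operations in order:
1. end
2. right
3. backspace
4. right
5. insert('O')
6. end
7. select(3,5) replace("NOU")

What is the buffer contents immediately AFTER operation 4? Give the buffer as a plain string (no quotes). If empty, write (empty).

After op 1 (end): buf='ZKOBWX' cursor=6
After op 2 (right): buf='ZKOBWX' cursor=6
After op 3 (backspace): buf='ZKOBW' cursor=5
After op 4 (right): buf='ZKOBW' cursor=5

Answer: ZKOBW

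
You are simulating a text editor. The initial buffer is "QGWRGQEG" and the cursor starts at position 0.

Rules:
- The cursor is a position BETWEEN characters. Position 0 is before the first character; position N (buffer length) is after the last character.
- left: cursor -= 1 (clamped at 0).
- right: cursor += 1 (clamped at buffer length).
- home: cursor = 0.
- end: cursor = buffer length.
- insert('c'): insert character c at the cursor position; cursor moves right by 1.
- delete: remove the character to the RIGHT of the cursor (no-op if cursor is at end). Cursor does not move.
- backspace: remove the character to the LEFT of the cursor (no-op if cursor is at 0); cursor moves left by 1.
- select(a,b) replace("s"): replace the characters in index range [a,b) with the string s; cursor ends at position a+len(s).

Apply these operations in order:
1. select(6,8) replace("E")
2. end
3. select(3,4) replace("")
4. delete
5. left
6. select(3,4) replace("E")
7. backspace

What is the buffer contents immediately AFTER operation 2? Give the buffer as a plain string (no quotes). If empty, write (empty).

After op 1 (select(6,8) replace("E")): buf='QGWRGQE' cursor=7
After op 2 (end): buf='QGWRGQE' cursor=7

Answer: QGWRGQE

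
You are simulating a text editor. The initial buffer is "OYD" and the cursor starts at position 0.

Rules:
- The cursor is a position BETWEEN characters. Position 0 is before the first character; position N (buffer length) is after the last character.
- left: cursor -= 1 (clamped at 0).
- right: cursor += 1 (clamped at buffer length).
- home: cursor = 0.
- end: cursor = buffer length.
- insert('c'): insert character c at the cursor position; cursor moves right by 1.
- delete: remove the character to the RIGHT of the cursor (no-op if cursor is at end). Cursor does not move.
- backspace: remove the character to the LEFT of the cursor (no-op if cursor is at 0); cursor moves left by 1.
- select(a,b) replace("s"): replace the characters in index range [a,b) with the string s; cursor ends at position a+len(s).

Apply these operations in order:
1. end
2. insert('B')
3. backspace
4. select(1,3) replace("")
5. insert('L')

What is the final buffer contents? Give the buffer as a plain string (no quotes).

After op 1 (end): buf='OYD' cursor=3
After op 2 (insert('B')): buf='OYDB' cursor=4
After op 3 (backspace): buf='OYD' cursor=3
After op 4 (select(1,3) replace("")): buf='O' cursor=1
After op 5 (insert('L')): buf='OL' cursor=2

Answer: OL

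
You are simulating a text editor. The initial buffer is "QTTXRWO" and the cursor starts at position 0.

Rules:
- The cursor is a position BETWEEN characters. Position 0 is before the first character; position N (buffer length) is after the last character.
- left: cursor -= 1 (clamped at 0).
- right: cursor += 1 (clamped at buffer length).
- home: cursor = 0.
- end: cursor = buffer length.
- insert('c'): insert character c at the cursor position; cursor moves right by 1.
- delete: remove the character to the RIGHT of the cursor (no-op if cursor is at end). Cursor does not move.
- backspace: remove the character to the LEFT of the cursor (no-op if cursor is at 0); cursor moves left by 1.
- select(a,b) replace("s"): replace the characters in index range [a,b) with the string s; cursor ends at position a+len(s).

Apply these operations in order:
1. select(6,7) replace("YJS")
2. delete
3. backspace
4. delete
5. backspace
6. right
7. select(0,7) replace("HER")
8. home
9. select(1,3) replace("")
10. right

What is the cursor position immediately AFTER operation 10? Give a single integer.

After op 1 (select(6,7) replace("YJS")): buf='QTTXRWYJS' cursor=9
After op 2 (delete): buf='QTTXRWYJS' cursor=9
After op 3 (backspace): buf='QTTXRWYJ' cursor=8
After op 4 (delete): buf='QTTXRWYJ' cursor=8
After op 5 (backspace): buf='QTTXRWY' cursor=7
After op 6 (right): buf='QTTXRWY' cursor=7
After op 7 (select(0,7) replace("HER")): buf='HER' cursor=3
After op 8 (home): buf='HER' cursor=0
After op 9 (select(1,3) replace("")): buf='H' cursor=1
After op 10 (right): buf='H' cursor=1

Answer: 1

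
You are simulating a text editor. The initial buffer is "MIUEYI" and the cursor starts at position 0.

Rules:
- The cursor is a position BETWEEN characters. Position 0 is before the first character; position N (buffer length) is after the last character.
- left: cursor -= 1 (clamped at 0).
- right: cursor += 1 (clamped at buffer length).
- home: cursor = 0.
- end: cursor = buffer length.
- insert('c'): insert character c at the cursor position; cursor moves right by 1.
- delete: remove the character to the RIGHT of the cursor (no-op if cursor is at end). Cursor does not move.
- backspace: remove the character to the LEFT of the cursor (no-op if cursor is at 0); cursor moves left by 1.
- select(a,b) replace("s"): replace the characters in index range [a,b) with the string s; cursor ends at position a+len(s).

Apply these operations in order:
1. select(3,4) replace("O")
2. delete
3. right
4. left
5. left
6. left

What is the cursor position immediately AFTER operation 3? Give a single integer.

After op 1 (select(3,4) replace("O")): buf='MIUOYI' cursor=4
After op 2 (delete): buf='MIUOI' cursor=4
After op 3 (right): buf='MIUOI' cursor=5

Answer: 5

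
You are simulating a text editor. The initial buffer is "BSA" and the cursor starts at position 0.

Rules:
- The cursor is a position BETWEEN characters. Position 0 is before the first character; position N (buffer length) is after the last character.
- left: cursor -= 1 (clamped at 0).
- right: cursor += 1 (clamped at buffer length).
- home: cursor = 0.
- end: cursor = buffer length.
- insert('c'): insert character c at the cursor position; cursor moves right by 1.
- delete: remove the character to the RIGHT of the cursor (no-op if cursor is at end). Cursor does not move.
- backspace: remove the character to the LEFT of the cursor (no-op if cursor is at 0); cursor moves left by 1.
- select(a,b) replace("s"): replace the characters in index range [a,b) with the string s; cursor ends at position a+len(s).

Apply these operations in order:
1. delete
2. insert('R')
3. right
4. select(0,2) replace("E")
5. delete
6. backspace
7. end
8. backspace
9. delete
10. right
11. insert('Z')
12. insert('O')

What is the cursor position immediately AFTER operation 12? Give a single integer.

After op 1 (delete): buf='SA' cursor=0
After op 2 (insert('R')): buf='RSA' cursor=1
After op 3 (right): buf='RSA' cursor=2
After op 4 (select(0,2) replace("E")): buf='EA' cursor=1
After op 5 (delete): buf='E' cursor=1
After op 6 (backspace): buf='(empty)' cursor=0
After op 7 (end): buf='(empty)' cursor=0
After op 8 (backspace): buf='(empty)' cursor=0
After op 9 (delete): buf='(empty)' cursor=0
After op 10 (right): buf='(empty)' cursor=0
After op 11 (insert('Z')): buf='Z' cursor=1
After op 12 (insert('O')): buf='ZO' cursor=2

Answer: 2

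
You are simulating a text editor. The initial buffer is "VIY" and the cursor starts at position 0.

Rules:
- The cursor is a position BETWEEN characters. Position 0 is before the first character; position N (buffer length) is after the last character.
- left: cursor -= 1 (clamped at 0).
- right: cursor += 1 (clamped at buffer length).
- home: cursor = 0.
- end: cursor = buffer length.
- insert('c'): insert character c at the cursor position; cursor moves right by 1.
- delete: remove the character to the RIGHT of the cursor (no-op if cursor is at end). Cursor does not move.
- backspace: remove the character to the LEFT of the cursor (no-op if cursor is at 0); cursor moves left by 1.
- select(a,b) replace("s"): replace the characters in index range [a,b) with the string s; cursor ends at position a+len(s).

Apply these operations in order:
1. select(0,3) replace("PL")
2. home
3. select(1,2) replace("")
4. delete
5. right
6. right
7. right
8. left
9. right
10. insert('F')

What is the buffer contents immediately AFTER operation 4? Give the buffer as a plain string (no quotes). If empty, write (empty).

Answer: P

Derivation:
After op 1 (select(0,3) replace("PL")): buf='PL' cursor=2
After op 2 (home): buf='PL' cursor=0
After op 3 (select(1,2) replace("")): buf='P' cursor=1
After op 4 (delete): buf='P' cursor=1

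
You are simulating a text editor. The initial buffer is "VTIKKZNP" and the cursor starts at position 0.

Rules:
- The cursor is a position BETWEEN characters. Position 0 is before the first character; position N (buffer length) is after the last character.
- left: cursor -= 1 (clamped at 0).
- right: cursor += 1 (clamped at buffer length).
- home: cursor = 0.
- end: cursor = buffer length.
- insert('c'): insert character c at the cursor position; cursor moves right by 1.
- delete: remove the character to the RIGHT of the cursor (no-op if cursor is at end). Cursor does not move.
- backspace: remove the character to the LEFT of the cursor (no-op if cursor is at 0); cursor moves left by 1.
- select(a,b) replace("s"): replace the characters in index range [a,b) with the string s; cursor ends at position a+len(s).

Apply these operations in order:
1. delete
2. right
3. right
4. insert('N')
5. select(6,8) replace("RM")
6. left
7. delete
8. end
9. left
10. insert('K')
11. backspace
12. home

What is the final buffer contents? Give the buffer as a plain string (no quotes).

Answer: TINKKZR

Derivation:
After op 1 (delete): buf='TIKKZNP' cursor=0
After op 2 (right): buf='TIKKZNP' cursor=1
After op 3 (right): buf='TIKKZNP' cursor=2
After op 4 (insert('N')): buf='TINKKZNP' cursor=3
After op 5 (select(6,8) replace("RM")): buf='TINKKZRM' cursor=8
After op 6 (left): buf='TINKKZRM' cursor=7
After op 7 (delete): buf='TINKKZR' cursor=7
After op 8 (end): buf='TINKKZR' cursor=7
After op 9 (left): buf='TINKKZR' cursor=6
After op 10 (insert('K')): buf='TINKKZKR' cursor=7
After op 11 (backspace): buf='TINKKZR' cursor=6
After op 12 (home): buf='TINKKZR' cursor=0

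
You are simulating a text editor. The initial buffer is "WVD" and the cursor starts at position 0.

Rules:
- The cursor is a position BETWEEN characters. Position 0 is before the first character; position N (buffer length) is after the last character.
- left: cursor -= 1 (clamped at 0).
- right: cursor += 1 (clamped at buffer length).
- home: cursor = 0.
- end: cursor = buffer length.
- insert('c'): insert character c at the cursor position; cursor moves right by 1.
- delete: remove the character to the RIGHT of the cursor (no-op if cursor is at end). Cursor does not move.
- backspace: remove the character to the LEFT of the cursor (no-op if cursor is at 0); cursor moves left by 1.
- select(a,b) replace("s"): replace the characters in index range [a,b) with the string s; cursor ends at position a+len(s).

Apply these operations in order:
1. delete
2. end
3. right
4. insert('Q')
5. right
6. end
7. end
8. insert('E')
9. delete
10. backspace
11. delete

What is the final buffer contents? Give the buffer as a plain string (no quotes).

Answer: VDQ

Derivation:
After op 1 (delete): buf='VD' cursor=0
After op 2 (end): buf='VD' cursor=2
After op 3 (right): buf='VD' cursor=2
After op 4 (insert('Q')): buf='VDQ' cursor=3
After op 5 (right): buf='VDQ' cursor=3
After op 6 (end): buf='VDQ' cursor=3
After op 7 (end): buf='VDQ' cursor=3
After op 8 (insert('E')): buf='VDQE' cursor=4
After op 9 (delete): buf='VDQE' cursor=4
After op 10 (backspace): buf='VDQ' cursor=3
After op 11 (delete): buf='VDQ' cursor=3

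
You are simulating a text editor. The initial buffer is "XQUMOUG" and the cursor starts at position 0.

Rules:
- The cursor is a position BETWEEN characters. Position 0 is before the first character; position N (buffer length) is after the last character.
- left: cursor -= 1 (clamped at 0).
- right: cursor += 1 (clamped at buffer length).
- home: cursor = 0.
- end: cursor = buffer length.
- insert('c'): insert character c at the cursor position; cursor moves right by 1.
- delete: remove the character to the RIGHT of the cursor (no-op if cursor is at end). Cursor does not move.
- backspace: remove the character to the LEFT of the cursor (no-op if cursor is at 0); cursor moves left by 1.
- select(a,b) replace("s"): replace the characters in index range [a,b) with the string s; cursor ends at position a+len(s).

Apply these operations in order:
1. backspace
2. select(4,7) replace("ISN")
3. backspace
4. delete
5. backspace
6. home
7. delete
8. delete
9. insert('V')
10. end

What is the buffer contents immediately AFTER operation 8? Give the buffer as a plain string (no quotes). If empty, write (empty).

Answer: UMI

Derivation:
After op 1 (backspace): buf='XQUMOUG' cursor=0
After op 2 (select(4,7) replace("ISN")): buf='XQUMISN' cursor=7
After op 3 (backspace): buf='XQUMIS' cursor=6
After op 4 (delete): buf='XQUMIS' cursor=6
After op 5 (backspace): buf='XQUMI' cursor=5
After op 6 (home): buf='XQUMI' cursor=0
After op 7 (delete): buf='QUMI' cursor=0
After op 8 (delete): buf='UMI' cursor=0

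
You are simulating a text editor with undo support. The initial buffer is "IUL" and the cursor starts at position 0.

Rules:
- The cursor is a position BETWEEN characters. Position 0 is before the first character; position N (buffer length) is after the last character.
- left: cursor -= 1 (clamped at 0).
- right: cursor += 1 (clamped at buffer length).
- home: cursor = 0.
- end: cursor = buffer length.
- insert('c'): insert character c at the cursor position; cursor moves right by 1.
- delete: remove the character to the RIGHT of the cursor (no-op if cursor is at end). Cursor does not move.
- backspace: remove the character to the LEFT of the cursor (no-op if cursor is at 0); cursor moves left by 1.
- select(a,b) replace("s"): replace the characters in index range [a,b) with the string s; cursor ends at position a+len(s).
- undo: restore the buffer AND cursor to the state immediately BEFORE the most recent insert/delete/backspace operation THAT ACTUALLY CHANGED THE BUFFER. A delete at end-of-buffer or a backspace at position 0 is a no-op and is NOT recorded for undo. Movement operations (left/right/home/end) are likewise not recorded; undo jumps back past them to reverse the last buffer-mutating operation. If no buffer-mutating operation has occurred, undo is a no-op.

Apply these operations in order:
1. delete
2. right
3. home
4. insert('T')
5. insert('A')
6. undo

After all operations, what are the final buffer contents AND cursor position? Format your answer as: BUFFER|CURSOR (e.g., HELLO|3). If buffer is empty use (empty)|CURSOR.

Answer: TUL|1

Derivation:
After op 1 (delete): buf='UL' cursor=0
After op 2 (right): buf='UL' cursor=1
After op 3 (home): buf='UL' cursor=0
After op 4 (insert('T')): buf='TUL' cursor=1
After op 5 (insert('A')): buf='TAUL' cursor=2
After op 6 (undo): buf='TUL' cursor=1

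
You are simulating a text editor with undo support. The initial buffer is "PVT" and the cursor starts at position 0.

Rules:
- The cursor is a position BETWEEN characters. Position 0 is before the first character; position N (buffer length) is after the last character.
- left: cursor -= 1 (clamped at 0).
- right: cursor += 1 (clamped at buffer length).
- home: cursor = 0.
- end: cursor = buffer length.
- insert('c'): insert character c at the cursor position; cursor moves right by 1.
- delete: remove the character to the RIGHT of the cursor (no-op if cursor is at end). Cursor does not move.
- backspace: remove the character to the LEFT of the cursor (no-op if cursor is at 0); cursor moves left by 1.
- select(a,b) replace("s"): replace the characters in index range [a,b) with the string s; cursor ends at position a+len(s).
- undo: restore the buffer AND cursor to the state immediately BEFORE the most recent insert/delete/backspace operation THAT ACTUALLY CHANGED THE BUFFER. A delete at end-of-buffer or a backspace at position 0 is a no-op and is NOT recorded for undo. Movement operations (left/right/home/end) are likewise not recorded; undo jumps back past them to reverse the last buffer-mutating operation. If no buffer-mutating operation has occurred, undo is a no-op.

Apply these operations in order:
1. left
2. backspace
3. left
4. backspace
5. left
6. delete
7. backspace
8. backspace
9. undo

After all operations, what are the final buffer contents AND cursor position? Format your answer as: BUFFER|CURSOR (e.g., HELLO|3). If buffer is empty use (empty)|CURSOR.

Answer: PVT|0

Derivation:
After op 1 (left): buf='PVT' cursor=0
After op 2 (backspace): buf='PVT' cursor=0
After op 3 (left): buf='PVT' cursor=0
After op 4 (backspace): buf='PVT' cursor=0
After op 5 (left): buf='PVT' cursor=0
After op 6 (delete): buf='VT' cursor=0
After op 7 (backspace): buf='VT' cursor=0
After op 8 (backspace): buf='VT' cursor=0
After op 9 (undo): buf='PVT' cursor=0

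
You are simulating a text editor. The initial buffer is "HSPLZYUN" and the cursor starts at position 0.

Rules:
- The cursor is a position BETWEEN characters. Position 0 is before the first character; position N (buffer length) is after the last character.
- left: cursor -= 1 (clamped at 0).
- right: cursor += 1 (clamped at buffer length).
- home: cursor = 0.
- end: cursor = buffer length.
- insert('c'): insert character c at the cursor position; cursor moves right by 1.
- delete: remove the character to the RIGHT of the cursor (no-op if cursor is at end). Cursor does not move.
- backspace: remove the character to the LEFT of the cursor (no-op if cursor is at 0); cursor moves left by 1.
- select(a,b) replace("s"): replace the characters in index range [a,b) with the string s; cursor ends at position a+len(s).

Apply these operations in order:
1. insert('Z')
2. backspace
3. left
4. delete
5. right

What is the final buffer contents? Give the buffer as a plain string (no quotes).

After op 1 (insert('Z')): buf='ZHSPLZYUN' cursor=1
After op 2 (backspace): buf='HSPLZYUN' cursor=0
After op 3 (left): buf='HSPLZYUN' cursor=0
After op 4 (delete): buf='SPLZYUN' cursor=0
After op 5 (right): buf='SPLZYUN' cursor=1

Answer: SPLZYUN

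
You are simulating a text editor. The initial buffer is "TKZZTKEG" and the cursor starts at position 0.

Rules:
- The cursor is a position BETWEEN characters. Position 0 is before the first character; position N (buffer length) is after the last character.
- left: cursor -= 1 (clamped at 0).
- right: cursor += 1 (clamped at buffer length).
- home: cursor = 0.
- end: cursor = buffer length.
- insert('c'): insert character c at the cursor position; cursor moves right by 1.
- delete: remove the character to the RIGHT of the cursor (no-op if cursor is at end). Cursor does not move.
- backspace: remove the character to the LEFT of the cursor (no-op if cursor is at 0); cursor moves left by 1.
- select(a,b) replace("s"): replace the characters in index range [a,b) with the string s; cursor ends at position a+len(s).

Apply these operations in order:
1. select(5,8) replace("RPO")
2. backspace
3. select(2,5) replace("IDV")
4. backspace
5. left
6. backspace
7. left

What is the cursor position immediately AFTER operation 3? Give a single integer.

Answer: 5

Derivation:
After op 1 (select(5,8) replace("RPO")): buf='TKZZTRPO' cursor=8
After op 2 (backspace): buf='TKZZTRP' cursor=7
After op 3 (select(2,5) replace("IDV")): buf='TKIDVRP' cursor=5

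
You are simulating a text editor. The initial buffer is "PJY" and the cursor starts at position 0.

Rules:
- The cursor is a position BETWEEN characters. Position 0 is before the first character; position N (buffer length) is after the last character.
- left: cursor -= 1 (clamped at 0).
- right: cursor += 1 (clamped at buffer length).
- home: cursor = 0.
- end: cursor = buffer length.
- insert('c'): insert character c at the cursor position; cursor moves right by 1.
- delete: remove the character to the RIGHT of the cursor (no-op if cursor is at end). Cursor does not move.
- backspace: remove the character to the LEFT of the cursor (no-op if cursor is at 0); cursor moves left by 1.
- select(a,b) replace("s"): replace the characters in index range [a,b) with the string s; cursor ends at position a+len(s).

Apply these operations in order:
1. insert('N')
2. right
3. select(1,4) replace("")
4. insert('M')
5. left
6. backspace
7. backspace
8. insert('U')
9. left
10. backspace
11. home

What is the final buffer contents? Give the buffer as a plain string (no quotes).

After op 1 (insert('N')): buf='NPJY' cursor=1
After op 2 (right): buf='NPJY' cursor=2
After op 3 (select(1,4) replace("")): buf='N' cursor=1
After op 4 (insert('M')): buf='NM' cursor=2
After op 5 (left): buf='NM' cursor=1
After op 6 (backspace): buf='M' cursor=0
After op 7 (backspace): buf='M' cursor=0
After op 8 (insert('U')): buf='UM' cursor=1
After op 9 (left): buf='UM' cursor=0
After op 10 (backspace): buf='UM' cursor=0
After op 11 (home): buf='UM' cursor=0

Answer: UM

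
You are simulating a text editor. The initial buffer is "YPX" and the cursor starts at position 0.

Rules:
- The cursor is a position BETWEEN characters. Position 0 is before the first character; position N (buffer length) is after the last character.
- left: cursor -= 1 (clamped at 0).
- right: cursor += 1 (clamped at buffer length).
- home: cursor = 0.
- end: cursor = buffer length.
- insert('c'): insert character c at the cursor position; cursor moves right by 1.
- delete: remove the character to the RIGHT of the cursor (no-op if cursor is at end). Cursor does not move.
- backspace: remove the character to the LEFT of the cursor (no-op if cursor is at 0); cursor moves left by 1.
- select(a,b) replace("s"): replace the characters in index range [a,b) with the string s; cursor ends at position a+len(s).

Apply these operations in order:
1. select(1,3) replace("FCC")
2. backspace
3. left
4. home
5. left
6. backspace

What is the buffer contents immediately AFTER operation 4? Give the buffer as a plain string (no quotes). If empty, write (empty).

After op 1 (select(1,3) replace("FCC")): buf='YFCC' cursor=4
After op 2 (backspace): buf='YFC' cursor=3
After op 3 (left): buf='YFC' cursor=2
After op 4 (home): buf='YFC' cursor=0

Answer: YFC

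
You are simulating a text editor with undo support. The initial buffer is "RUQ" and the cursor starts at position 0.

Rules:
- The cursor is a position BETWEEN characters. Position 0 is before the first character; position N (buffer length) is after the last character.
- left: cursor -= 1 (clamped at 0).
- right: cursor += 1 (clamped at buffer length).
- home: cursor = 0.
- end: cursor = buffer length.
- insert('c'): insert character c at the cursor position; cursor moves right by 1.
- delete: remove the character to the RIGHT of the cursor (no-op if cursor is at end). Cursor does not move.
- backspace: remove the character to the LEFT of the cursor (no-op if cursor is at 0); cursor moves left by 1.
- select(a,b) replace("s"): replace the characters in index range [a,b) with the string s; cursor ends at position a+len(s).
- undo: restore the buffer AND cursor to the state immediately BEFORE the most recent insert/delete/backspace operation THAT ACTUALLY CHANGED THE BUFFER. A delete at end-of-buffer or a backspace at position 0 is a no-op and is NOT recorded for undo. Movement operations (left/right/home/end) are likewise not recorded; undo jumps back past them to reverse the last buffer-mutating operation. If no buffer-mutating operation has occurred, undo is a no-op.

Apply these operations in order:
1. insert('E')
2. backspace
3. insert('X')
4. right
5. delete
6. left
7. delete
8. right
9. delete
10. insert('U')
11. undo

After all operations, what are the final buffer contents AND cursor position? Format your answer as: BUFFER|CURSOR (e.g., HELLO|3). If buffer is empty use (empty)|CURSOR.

After op 1 (insert('E')): buf='ERUQ' cursor=1
After op 2 (backspace): buf='RUQ' cursor=0
After op 3 (insert('X')): buf='XRUQ' cursor=1
After op 4 (right): buf='XRUQ' cursor=2
After op 5 (delete): buf='XRQ' cursor=2
After op 6 (left): buf='XRQ' cursor=1
After op 7 (delete): buf='XQ' cursor=1
After op 8 (right): buf='XQ' cursor=2
After op 9 (delete): buf='XQ' cursor=2
After op 10 (insert('U')): buf='XQU' cursor=3
After op 11 (undo): buf='XQ' cursor=2

Answer: XQ|2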